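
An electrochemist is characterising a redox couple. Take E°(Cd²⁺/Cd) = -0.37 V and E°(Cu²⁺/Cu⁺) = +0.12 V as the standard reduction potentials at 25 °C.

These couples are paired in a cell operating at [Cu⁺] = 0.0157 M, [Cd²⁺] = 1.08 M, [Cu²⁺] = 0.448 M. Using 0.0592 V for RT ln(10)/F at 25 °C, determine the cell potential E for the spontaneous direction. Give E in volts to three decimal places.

Cu²⁺/Cu⁺ is the cathode (higher E°), Cd²⁺/Cd the anode: E°cell = +0.12 − (-0.37) = +0.49 V, n = 2.
Overall: 2 Cu²⁺(aq) + Cd(s) → 2 Cu⁺(aq) + Cd²⁺(aq)
Q = [Cu⁺]^2·[Cd²⁺] / ([Cu²⁺]^2); log Q = -2.877.
E = E° − (0.0592/n) log Q = +0.49 − (0.0592/2)(-2.877) = +0.575 V.

+0.575 V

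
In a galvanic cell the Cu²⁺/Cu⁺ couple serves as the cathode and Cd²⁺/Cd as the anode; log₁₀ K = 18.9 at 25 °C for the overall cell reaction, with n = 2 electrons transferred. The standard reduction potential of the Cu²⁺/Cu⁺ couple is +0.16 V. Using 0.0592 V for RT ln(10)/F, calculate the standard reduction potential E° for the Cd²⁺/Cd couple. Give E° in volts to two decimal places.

-0.40 V

E°cell = (0.0592/n)·log K = (0.0592/2)(18.9) = +0.559 V.
Since Cu²⁺/Cu⁺ is the cathode and Cd²⁺/Cd the anode, E°cell = E°(Cu²⁺/Cu⁺) − E°(Cd²⁺/Cd).
So E°(Cd²⁺/Cd) = E°(Cu²⁺/Cu⁺) − E°cell = (+0.16) − (+0.559) = -0.40 V.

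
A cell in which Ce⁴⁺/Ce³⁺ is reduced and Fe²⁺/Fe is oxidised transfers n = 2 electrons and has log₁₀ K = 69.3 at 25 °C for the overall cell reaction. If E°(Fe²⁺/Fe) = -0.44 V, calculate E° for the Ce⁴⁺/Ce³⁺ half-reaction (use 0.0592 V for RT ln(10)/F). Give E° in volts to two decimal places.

+1.61 V

E°cell = (0.0592/n)·log K = (0.0592/2)(69.3) = +2.051 V.
Since Ce⁴⁺/Ce³⁺ is the cathode and Fe²⁺/Fe the anode, E°cell = E°(Ce⁴⁺/Ce³⁺) − E°(Fe²⁺/Fe).
So E°(Ce⁴⁺/Ce³⁺) = E°cell + E°(Fe²⁺/Fe) = +2.051 + (-0.44) = +1.61 V.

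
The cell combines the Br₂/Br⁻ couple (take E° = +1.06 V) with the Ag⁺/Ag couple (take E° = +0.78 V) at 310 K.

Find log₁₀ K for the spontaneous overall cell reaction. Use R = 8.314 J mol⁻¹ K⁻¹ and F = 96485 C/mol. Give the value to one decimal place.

Cathode: Br₂/Br⁻; anode: Ag⁺/Ag. E°cell = (+1.06) − (+0.78) = +0.28 V, with n = 2.
ΔG° = −nFE° = −RT ln K, so ln K = nFE°/(RT) = (2)(96485)(+0.28) / ((8.314)(310)) = 20.964.
log₁₀ K = 20.964 / ln 10 = 9.1.

9.1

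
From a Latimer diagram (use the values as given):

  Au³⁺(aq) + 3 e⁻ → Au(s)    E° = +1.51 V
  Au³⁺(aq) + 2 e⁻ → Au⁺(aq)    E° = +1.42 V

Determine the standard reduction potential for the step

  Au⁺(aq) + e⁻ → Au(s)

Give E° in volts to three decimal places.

Sequential free energies add, so n₃E°₃ = n₁E°₁ + n₂E°₂.
With n₃ = 3, and the known step contributing 2×(+1.42) V, the unknown satisfies 1·E° = 3×(+1.51) − 2×(+1.42) = +1.690.
E° = +1.690 / 1 = +1.690 V.

+1.690 V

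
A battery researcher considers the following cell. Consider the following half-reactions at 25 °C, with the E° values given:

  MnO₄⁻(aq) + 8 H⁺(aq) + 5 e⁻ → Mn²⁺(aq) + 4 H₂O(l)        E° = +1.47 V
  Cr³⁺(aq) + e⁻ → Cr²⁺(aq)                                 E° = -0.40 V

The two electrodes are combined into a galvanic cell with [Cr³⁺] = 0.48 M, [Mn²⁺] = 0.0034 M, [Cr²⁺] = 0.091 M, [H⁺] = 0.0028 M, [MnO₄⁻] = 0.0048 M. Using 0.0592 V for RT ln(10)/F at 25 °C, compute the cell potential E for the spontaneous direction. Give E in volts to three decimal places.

MnO₄⁻/Mn²⁺ is the cathode (higher E°), Cr³⁺/Cr²⁺ the anode: E°cell = +1.47 − (-0.40) = +1.87 V, n = 5.
Overall: MnO₄⁻(aq) + 8 H⁺(aq) + 5 Cr²⁺(aq) → Mn²⁺(aq) + 4 H₂O(l) + 5 Cr³⁺(aq)
Q = [Mn²⁺]·[Cr³⁺]^5 / ([MnO₄⁻]·[H⁺]^8·[Cr²⁺]^5); log Q = 23.884.
E = E° − (0.0592/n) log Q = +1.87 − (0.0592/5)(23.884) = +1.587 V.

+1.587 V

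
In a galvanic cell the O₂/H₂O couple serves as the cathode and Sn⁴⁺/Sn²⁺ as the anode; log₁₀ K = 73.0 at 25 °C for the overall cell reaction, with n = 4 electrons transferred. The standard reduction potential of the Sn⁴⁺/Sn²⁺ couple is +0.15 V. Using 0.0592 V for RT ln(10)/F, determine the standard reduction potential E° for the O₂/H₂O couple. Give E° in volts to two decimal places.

+1.23 V

E°cell = (0.0592/n)·log K = (0.0592/4)(73.0) = +1.080 V.
Since O₂/H₂O is the cathode and Sn⁴⁺/Sn²⁺ the anode, E°cell = E°(O₂/H₂O) − E°(Sn⁴⁺/Sn²⁺).
So E°(O₂/H₂O) = E°cell + E°(Sn⁴⁺/Sn²⁺) = +1.080 + (+0.15) = +1.23 V.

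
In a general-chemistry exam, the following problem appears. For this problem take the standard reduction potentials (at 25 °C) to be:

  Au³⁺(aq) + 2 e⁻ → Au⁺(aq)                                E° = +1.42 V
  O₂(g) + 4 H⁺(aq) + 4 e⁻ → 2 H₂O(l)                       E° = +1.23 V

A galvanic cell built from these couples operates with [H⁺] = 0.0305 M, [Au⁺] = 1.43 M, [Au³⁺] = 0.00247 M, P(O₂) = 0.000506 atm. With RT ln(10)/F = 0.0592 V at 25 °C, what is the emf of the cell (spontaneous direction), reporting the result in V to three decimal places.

Au³⁺/Au⁺ is the cathode (higher E°), O₂/H₂O the anode: E°cell = +1.42 − (+1.23) = +0.19 V, n = 4.
Overall: 2 Au³⁺(aq) + 2 H₂O(l) → 2 Au⁺(aq) + O₂(g) + 4 H⁺(aq)
Q = [Au⁺]^2·P(O₂)·[H⁺]^4 / ([Au³⁺]^2); log Q = -3.833.
E = E° − (0.0592/n) log Q = +0.19 − (0.0592/4)(-3.833) = +0.247 V.

+0.247 V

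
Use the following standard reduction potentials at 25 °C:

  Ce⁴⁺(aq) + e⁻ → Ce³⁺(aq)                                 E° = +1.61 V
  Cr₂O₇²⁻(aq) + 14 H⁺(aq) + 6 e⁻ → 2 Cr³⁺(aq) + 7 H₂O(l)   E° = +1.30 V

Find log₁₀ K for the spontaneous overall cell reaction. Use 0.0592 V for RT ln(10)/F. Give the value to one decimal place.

31.4

Cathode: Ce⁴⁺/Ce³⁺; anode: Cr₂O₇²⁻/Cr³⁺. E°cell = +0.31 V, n = 6.
log K = nE°cell / 0.0592 = (6)(+0.31) / 0.0592 = 31.4.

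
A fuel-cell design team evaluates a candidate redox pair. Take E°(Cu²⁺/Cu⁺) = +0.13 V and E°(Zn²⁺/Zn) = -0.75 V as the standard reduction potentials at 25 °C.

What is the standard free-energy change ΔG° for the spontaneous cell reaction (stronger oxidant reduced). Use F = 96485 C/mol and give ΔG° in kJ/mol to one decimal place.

-169.8 kJ/mol

Cu²⁺/Cu⁺ (E° = +0.13 V) is the cathode; Zn²⁺/Zn (E° = -0.75 V) is the anode, so E°cell = +0.88 V.
Balancing electrons gives n = 2 (lcm of 1 and 2).
ΔG° = −nFE° = −(2)(96485)(+0.88) = -169,814 J = -169.8 kJ/mol.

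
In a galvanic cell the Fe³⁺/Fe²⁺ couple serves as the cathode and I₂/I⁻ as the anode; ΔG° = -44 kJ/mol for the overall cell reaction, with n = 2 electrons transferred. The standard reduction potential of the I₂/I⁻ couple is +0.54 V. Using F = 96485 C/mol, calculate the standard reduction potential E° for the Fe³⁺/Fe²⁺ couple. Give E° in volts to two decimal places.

E°cell = −ΔG°/(nF) = −(-44×10³)/((2)(96485)) = +0.228 V.
Since Fe³⁺/Fe²⁺ is the cathode and I₂/I⁻ the anode, E°cell = E°(Fe³⁺/Fe²⁺) − E°(I₂/I⁻).
So E°(Fe³⁺/Fe²⁺) = E°cell + E°(I₂/I⁻) = +0.228 + (+0.54) = +0.77 V.

+0.77 V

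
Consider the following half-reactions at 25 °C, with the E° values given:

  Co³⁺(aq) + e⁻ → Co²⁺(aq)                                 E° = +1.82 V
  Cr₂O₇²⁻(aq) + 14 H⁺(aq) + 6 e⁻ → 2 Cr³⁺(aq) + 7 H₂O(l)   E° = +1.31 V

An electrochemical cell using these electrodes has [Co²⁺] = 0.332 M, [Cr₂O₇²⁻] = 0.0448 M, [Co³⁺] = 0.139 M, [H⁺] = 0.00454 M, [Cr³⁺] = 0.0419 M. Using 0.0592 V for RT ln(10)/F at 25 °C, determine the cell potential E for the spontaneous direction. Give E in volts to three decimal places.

Co³⁺/Co²⁺ is the cathode (higher E°), Cr₂O₇²⁻/Cr³⁺ the anode: E°cell = +1.82 − (+1.31) = +0.51 V, n = 6.
Overall: 6 Co³⁺(aq) + 2 Cr³⁺(aq) + 7 H₂O(l) → 6 Co²⁺(aq) + Cr₂O₇²⁻(aq) + 14 H⁺(aq)
Q = [Co²⁺]^6·[Cr₂O₇²⁻]·[H⁺]^14 / ([Co³⁺]^6·[Cr³⁺]^2); log Q = -29.126.
E = E° − (0.0592/n) log Q = +0.51 − (0.0592/6)(-29.126) = +0.797 V.

+0.797 V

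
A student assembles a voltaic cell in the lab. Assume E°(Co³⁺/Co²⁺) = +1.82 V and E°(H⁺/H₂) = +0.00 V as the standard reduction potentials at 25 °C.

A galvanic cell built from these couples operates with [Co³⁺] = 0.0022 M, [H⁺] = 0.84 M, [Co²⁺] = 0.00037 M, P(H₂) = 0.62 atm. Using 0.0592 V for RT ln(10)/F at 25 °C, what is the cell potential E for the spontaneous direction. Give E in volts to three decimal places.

+1.864 V

Co³⁺/Co²⁺ is the cathode (higher E°), H⁺/H₂ the anode: E°cell = +1.82 − (+0.00) = +1.82 V, n = 2.
Overall: 2 Co³⁺(aq) + H₂(g) → 2 Co²⁺(aq) + 2 H⁺(aq)
Q = [Co²⁺]^2·[H⁺]^2 / ([Co³⁺]^2·P(H₂)); log Q = -1.492.
E = E° − (0.0592/n) log Q = +1.82 − (0.0592/2)(-1.492) = +1.864 V.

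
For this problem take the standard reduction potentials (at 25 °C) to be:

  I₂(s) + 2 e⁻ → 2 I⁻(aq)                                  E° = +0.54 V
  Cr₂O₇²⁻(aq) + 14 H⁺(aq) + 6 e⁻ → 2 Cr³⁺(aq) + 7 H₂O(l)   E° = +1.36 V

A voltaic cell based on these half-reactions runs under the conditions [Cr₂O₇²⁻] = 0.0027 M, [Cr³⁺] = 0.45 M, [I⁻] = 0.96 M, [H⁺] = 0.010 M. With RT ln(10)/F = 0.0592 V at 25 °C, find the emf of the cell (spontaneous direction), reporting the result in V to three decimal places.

Cr₂O₇²⁻/Cr³⁺ is the cathode (higher E°), I₂/I⁻ the anode: E°cell = +1.36 − (+0.54) = +0.82 V, n = 6.
Overall: Cr₂O₇²⁻(aq) + 14 H⁺(aq) + 6 I⁻(aq) → 2 Cr³⁺(aq) + 7 H₂O(l) + 3 I₂(s)
Q = [Cr³⁺]^2 / ([Cr₂O₇²⁻]·[H⁺]^14·[I⁻]^6); log Q = 29.981.
E = E° − (0.0592/n) log Q = +0.82 − (0.0592/6)(29.981) = +0.524 V.

+0.524 V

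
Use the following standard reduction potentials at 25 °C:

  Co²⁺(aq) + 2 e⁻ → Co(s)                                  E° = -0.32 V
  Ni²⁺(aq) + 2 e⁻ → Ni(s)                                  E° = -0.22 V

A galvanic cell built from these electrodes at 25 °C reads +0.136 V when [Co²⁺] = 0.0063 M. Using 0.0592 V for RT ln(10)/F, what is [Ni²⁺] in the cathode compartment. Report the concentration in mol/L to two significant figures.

0.10 M

Ni²⁺/Ni is the cathode, Co²⁺/Co the anode: E°cell = +0.10 V, n = 2.
Overall reaction: Ni²⁺(aq) + Co(s) → Ni(s) + Co²⁺(aq); Q = [Co²⁺]^1/[Ni²⁺]^1.
From E = E° − (0.0592/n) log Q: log Q = (E° − E)·n/0.0592 = (+0.10 − (+0.136))·2/0.0592 = -1.2162.
So 1·log[Ni²⁺] = 1·log(0.0063) − log Q = -2.2007 − (-1.2162) = -0.9845; [Ni²⁺] = 10^(-0.9845) ≈ 0.10 M.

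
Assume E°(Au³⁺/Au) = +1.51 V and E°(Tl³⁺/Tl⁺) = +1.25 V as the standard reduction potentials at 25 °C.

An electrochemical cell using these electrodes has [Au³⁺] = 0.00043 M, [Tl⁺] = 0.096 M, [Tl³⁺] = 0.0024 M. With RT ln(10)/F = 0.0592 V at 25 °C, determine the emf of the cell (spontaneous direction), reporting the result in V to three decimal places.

Au³⁺/Au is the cathode (higher E°), Tl³⁺/Tl⁺ the anode: E°cell = +1.51 − (+1.25) = +0.26 V, n = 6.
Overall: 2 Au³⁺(aq) + 3 Tl⁺(aq) → 2 Au(s) + 3 Tl³⁺(aq)
Q = [Tl³⁺]^3 / ([Au³⁺]^2·[Tl⁺]^3); log Q = 1.927.
E = E° − (0.0592/n) log Q = +0.26 − (0.0592/6)(1.927) = +0.241 V.

+0.241 V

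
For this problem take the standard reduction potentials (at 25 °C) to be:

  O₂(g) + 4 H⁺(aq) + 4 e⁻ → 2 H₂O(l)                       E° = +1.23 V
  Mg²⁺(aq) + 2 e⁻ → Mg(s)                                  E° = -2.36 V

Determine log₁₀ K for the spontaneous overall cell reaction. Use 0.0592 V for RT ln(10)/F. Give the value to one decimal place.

242.6

Cathode: O₂/H₂O; anode: Mg²⁺/Mg. E°cell = +3.59 V, n = 4.
log K = nE°cell / 0.0592 = (4)(+3.59) / 0.0592 = 242.6.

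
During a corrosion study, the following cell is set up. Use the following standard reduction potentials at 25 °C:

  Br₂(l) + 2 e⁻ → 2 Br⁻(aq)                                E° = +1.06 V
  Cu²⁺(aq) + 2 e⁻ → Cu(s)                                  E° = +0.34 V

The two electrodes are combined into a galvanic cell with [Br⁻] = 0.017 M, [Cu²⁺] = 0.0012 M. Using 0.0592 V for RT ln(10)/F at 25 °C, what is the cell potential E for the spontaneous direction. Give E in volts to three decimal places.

+0.911 V

Br₂/Br⁻ is the cathode (higher E°), Cu²⁺/Cu the anode: E°cell = +1.06 − (+0.34) = +0.72 V, n = 2.
Overall: Br₂(l) + Cu(s) → 2 Br⁻(aq) + Cu²⁺(aq)
Q = [Br⁻]^2·[Cu²⁺]; log Q = -6.460.
E = E° − (0.0592/n) log Q = +0.72 − (0.0592/2)(-6.460) = +0.911 V.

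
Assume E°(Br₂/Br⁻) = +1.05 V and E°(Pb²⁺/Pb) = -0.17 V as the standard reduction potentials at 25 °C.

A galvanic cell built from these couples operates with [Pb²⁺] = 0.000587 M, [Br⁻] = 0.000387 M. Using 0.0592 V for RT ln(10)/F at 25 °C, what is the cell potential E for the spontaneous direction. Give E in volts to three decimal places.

Br₂/Br⁻ is the cathode (higher E°), Pb²⁺/Pb the anode: E°cell = +1.05 − (-0.17) = +1.22 V, n = 2.
Overall: Br₂(l) + Pb(s) → 2 Br⁻(aq) + Pb²⁺(aq)
Q = [Br⁻]^2·[Pb²⁺]; log Q = -10.056.
E = E° − (0.0592/n) log Q = +1.22 − (0.0592/2)(-10.056) = +1.518 V.

+1.518 V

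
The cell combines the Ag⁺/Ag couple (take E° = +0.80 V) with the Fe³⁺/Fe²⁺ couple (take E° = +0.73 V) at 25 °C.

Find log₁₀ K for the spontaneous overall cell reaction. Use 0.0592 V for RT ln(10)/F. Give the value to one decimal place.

1.2

Cathode: Ag⁺/Ag; anode: Fe³⁺/Fe²⁺. E°cell = +0.07 V, n = 1.
log K = nE°cell / 0.0592 = (1)(+0.07) / 0.0592 = 1.2.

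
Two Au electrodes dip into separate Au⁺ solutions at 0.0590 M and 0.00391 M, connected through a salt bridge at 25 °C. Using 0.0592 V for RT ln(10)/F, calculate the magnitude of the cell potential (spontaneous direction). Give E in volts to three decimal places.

For a concentration cell E°cell = 0. The 0.0590 M side is the cathode (reduction is favoured where [Au⁺] is higher).
With n = 1, E = −(0.0592/1) log([Au⁺]ₐₙ/[Au⁺]꜀ₐₜ) = −(0.0592/1) log(0.00391/0.059) = −(0.0592/1)(-1.179) = +0.070 V.

+0.070 V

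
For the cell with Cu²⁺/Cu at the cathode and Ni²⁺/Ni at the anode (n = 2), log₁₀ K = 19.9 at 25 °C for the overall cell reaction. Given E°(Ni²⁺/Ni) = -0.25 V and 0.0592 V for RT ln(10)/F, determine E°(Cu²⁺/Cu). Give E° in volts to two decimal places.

+0.34 V

E°cell = (0.0592/n)·log K = (0.0592/2)(19.9) = +0.589 V.
Since Cu²⁺/Cu is the cathode and Ni²⁺/Ni the anode, E°cell = E°(Cu²⁺/Cu) − E°(Ni²⁺/Ni).
So E°(Cu²⁺/Cu) = E°cell + E°(Ni²⁺/Ni) = +0.589 + (-0.25) = +0.34 V.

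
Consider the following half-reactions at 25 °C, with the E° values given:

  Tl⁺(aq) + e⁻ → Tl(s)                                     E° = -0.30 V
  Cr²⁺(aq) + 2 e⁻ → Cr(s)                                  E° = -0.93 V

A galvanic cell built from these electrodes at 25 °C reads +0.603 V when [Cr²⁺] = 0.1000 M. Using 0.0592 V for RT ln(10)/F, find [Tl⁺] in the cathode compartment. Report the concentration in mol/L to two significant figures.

Tl⁺/Tl is the cathode, Cr²⁺/Cr the anode: E°cell = +0.63 V, n = 2.
Overall reaction: 2 Tl⁺(aq) + Cr(s) → 2 Tl(s) + Cr²⁺(aq); Q = [Cr²⁺]^1/[Tl⁺]^2.
From E = E° − (0.0592/n) log Q: log Q = (E° − E)·n/0.0592 = (+0.63 − (+0.603))·2/0.0592 = 0.9122.
So 2·log[Tl⁺] = 1·log(0.1) − log Q = -1.0000 − (0.9122) = -1.9122; log[Tl⁺] = -1.9122 / 2 = -0.9561; [Tl⁺] = 10^(-0.9561) ≈ 0.11 M.

0.11 M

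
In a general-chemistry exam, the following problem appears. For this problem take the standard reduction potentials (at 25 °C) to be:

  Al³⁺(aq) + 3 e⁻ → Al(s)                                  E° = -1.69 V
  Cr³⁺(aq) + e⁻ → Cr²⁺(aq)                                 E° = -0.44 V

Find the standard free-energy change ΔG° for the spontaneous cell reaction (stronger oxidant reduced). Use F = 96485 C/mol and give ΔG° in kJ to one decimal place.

-361.8 kJ

Cr³⁺/Cr²⁺ (E° = -0.44 V) is the cathode; Al³⁺/Al (E° = -1.69 V) is the anode, so E°cell = +1.25 V.
Balancing electrons gives n = 3 (lcm of 1 and 3).
ΔG° = −nFE° = −(3)(96485)(+1.25) = -361,819 J = -361.8 kJ.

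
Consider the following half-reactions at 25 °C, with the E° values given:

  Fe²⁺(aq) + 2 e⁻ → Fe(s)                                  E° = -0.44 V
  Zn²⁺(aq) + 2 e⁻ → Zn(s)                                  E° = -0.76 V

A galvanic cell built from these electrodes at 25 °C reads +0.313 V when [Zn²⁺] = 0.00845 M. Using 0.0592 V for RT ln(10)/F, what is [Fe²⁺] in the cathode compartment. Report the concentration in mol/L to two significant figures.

Fe²⁺/Fe is the cathode, Zn²⁺/Zn the anode: E°cell = +0.32 V, n = 2.
Overall reaction: Fe²⁺(aq) + Zn(s) → Fe(s) + Zn²⁺(aq); Q = [Zn²⁺]^1/[Fe²⁺]^1.
From E = E° − (0.0592/n) log Q: log Q = (E° − E)·n/0.0592 = (+0.32 − (+0.313))·2/0.0592 = 0.2365.
So 1·log[Fe²⁺] = 1·log(0.00845) − log Q = -2.0731 − (0.2365) = -2.3096; [Fe²⁺] = 10^(-2.3096) ≈ 0.0049 M.

0.0049 M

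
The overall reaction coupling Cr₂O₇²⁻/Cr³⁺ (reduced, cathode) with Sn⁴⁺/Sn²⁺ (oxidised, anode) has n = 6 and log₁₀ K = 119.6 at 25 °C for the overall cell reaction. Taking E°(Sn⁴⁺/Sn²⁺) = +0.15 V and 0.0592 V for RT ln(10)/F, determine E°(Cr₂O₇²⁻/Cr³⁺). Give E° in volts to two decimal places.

+1.33 V

E°cell = (0.0592/n)·log K = (0.0592/6)(119.6) = +1.180 V.
Since Cr₂O₇²⁻/Cr³⁺ is the cathode and Sn⁴⁺/Sn²⁺ the anode, E°cell = E°(Cr₂O₇²⁻/Cr³⁺) − E°(Sn⁴⁺/Sn²⁺).
So E°(Cr₂O₇²⁻/Cr³⁺) = E°cell + E°(Sn⁴⁺/Sn²⁺) = +1.180 + (+0.15) = +1.33 V.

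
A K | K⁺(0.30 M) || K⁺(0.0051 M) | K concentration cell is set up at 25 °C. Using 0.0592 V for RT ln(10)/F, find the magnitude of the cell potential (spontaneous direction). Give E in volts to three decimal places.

+0.105 V

For a concentration cell E°cell = 0. The 0.30 M side is the cathode (reduction is favoured where [K⁺] is higher).
With n = 1, E = −(0.0592/1) log([K⁺]ₐₙ/[K⁺]꜀ₐₜ) = −(0.0592/1) log(0.0051/0.3) = −(0.0592/1)(-1.770) = +0.105 V.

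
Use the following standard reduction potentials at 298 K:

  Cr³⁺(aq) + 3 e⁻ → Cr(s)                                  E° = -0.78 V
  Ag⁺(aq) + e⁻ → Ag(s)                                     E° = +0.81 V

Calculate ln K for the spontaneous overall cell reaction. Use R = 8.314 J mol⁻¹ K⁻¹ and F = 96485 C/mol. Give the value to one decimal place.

185.8

Cathode: Ag⁺/Ag; anode: Cr³⁺/Cr. E°cell = (+0.81) − (-0.78) = +1.59 V, with n = 3.
ΔG° = −nFE° = −RT ln K, so ln K = nFE°/(RT) = (3)(96485)(+1.59) / ((8.314)(298)) = 185.760.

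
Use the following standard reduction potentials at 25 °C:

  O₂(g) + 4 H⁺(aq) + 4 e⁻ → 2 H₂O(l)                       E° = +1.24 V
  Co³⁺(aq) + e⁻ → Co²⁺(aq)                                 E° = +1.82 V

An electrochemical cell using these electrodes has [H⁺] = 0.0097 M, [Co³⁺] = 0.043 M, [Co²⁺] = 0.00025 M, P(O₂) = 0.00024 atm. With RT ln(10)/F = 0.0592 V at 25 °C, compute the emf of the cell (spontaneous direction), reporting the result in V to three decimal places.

+0.885 V

Co³⁺/Co²⁺ is the cathode (higher E°), O₂/H₂O the anode: E°cell = +1.82 − (+1.24) = +0.58 V, n = 4.
Overall: 4 Co³⁺(aq) + 2 H₂O(l) → 4 Co²⁺(aq) + O₂(g) + 4 H⁺(aq)
Q = [Co²⁺]^4·P(O₂)·[H⁺]^4 / ([Co³⁺]^4); log Q = -20.615.
E = E° − (0.0592/n) log Q = +0.58 − (0.0592/4)(-20.615) = +0.885 V.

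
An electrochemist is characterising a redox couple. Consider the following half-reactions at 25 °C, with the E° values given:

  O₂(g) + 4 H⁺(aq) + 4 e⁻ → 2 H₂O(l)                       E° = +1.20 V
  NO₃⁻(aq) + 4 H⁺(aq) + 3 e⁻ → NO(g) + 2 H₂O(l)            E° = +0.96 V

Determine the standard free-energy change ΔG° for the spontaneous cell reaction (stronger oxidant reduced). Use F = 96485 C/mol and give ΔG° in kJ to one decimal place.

-277.9 kJ

O₂/H₂O (E° = +1.20 V) is the cathode; NO₃⁻/NO (E° = +0.96 V) is the anode, so E°cell = +0.24 V.
Balancing electrons gives n = 12 (lcm of 4 and 3).
ΔG° = −nFE° = −(12)(96485)(+0.24) = -277,877 J = -277.9 kJ.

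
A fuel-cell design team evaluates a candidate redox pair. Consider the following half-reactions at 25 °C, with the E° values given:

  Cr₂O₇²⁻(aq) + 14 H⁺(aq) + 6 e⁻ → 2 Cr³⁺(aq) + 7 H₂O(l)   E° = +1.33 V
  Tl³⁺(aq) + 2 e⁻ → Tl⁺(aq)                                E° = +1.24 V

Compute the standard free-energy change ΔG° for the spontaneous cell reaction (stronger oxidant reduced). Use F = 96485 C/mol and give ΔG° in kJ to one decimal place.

-52.1 kJ

Cr₂O₇²⁻/Cr³⁺ (E° = +1.33 V) is the cathode; Tl³⁺/Tl⁺ (E° = +1.24 V) is the anode, so E°cell = +0.09 V.
Balancing electrons gives n = 6 (lcm of 6 and 2).
ΔG° = −nFE° = −(6)(96485)(+0.09) = -52,102 J = -52.1 kJ.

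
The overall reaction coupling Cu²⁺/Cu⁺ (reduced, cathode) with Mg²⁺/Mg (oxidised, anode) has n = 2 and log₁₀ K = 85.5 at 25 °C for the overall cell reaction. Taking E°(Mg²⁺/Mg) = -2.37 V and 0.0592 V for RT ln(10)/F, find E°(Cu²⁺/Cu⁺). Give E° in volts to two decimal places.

E°cell = (0.0592/n)·log K = (0.0592/2)(85.5) = +2.531 V.
Since Cu²⁺/Cu⁺ is the cathode and Mg²⁺/Mg the anode, E°cell = E°(Cu²⁺/Cu⁺) − E°(Mg²⁺/Mg).
So E°(Cu²⁺/Cu⁺) = E°cell + E°(Mg²⁺/Mg) = +2.531 + (-2.37) = +0.16 V.

+0.16 V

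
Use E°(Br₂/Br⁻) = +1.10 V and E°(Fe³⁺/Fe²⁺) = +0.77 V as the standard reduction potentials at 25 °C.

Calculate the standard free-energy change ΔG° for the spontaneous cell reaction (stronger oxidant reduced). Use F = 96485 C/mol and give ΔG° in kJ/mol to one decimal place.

-63.7 kJ/mol

Br₂/Br⁻ (E° = +1.10 V) is the cathode; Fe³⁺/Fe²⁺ (E° = +0.77 V) is the anode, so E°cell = +0.33 V.
Balancing electrons gives n = 2 (lcm of 2 and 1).
ΔG° = −nFE° = −(2)(96485)(+0.33) = -63,680 J = -63.7 kJ/mol.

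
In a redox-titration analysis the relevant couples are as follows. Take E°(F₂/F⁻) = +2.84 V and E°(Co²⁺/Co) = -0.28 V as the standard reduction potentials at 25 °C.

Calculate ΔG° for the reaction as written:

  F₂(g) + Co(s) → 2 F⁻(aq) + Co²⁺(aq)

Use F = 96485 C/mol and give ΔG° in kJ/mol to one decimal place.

-602.1 kJ/mol

As written, F₂/F⁻ is reduced (cathode) and Co²⁺/Co is oxidised (anode), so E°cell = (+2.84) − (-0.28) = +3.12 V.
Balancing electrons gives n = 2.
ΔG° = −nFE° = −(2)(96485)(+3.12) = -602,066 J = -602.1 kJ/mol.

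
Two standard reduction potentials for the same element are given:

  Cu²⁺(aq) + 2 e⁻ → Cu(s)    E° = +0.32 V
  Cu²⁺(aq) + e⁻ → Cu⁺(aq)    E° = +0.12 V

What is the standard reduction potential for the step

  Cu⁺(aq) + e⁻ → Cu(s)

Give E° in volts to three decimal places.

Sequential free energies add, so n₃E°₃ = n₁E°₁ + n₂E°₂.
With n₃ = 2, and the known step contributing 1×(+0.12) V, the unknown satisfies 1·E° = 2×(+0.32) − 1×(+0.12) = +0.520.
E° = +0.520 / 1 = +0.520 V.

+0.520 V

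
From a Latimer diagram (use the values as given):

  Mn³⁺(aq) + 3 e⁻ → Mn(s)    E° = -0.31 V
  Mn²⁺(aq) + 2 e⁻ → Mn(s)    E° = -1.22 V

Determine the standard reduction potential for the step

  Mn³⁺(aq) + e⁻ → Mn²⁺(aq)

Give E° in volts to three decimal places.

Sequential free energies add, so n₃E°₃ = n₁E°₁ + n₂E°₂.
With n₃ = 3, and the known step contributing 2×(-1.22) V, the unknown satisfies 1·E° = 3×(-0.31) − 2×(-1.22) = +1.510.
E° = +1.510 / 1 = +1.510 V.

+1.510 V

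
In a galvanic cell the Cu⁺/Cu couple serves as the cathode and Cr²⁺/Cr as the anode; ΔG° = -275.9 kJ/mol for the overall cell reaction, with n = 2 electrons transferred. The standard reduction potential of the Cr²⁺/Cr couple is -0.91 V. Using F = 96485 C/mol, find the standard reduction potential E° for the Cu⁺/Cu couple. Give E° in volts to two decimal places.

+0.52 V

E°cell = −ΔG°/(nF) = −(-275.9×10³)/((2)(96485)) = +1.430 V.
Since Cu⁺/Cu is the cathode and Cr²⁺/Cr the anode, E°cell = E°(Cu⁺/Cu) − E°(Cr²⁺/Cr).
So E°(Cu⁺/Cu) = E°cell + E°(Cr²⁺/Cr) = +1.430 + (-0.91) = +0.52 V.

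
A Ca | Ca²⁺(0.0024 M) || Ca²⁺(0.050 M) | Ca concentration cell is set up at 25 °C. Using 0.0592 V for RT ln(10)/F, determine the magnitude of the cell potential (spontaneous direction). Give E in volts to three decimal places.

+0.039 V

For a concentration cell E°cell = 0. The 0.050 M side is the cathode (reduction is favoured where [Ca²⁺] is higher).
With n = 2, E = −(0.0592/2) log([Ca²⁺]ₐₙ/[Ca²⁺]꜀ₐₜ) = −(0.0592/2) log(0.0024/0.05) = −(0.0592/2)(-1.319) = +0.039 V.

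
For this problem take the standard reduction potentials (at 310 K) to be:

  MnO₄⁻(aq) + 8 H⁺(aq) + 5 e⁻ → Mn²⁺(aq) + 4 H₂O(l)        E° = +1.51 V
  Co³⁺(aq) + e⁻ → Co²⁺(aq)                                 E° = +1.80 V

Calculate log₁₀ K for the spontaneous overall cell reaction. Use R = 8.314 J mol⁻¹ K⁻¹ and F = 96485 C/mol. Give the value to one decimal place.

23.6

Cathode: Co³⁺/Co²⁺; anode: MnO₄⁻/Mn²⁺. E°cell = (+1.80) − (+1.51) = +0.29 V, with n = 5.
ΔG° = −nFE° = −RT ln K, so ln K = nFE°/(RT) = (5)(96485)(+0.29) / ((8.314)(310)) = 54.282.
log₁₀ K = 54.282 / ln 10 = 23.6.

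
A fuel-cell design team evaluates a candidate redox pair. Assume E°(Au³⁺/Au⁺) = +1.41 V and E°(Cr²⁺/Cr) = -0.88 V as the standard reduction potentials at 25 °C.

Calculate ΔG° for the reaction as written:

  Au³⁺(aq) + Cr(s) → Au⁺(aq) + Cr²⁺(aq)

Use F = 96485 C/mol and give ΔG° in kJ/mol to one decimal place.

As written, Au³⁺/Au⁺ is reduced (cathode) and Cr²⁺/Cr is oxidised (anode), so E°cell = (+1.41) − (-0.88) = +2.29 V.
Balancing electrons gives n = 2.
ΔG° = −nFE° = −(2)(96485)(+2.29) = -441,901 J = -441.9 kJ/mol.

-441.9 kJ/mol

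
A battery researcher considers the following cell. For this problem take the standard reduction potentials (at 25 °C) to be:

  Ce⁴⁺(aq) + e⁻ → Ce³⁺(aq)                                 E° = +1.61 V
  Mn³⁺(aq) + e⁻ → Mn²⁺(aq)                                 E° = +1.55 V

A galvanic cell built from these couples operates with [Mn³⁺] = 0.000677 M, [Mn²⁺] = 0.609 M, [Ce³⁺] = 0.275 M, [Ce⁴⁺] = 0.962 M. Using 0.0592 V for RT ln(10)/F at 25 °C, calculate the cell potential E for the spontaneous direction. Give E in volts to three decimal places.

Ce⁴⁺/Ce³⁺ is the cathode (higher E°), Mn³⁺/Mn²⁺ the anode: E°cell = +1.61 − (+1.55) = +0.06 V, n = 1.
Overall: Ce⁴⁺(aq) + Mn²⁺(aq) → Ce³⁺(aq) + Mn³⁺(aq)
Q = [Ce³⁺]·[Mn³⁺] / ([Ce⁴⁺]·[Mn²⁺]); log Q = -3.498.
E = E° − (0.0592/n) log Q = +0.06 − (0.0592/1)(-3.498) = +0.267 V.

+0.267 V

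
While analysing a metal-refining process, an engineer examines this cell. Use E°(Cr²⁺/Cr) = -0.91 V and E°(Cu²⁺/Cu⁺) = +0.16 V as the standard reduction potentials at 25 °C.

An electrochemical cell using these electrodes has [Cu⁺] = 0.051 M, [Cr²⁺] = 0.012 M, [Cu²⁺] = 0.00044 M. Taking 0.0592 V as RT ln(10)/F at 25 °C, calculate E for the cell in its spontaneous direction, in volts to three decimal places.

Cu²⁺/Cu⁺ is the cathode (higher E°), Cr²⁺/Cr the anode: E°cell = +0.16 − (-0.91) = +1.07 V, n = 2.
Overall: 2 Cu²⁺(aq) + Cr(s) → 2 Cu⁺(aq) + Cr²⁺(aq)
Q = [Cu⁺]^2·[Cr²⁺] / ([Cu²⁺]^2); log Q = 2.207.
E = E° − (0.0592/n) log Q = +1.07 − (0.0592/2)(2.207) = +1.005 V.

+1.005 V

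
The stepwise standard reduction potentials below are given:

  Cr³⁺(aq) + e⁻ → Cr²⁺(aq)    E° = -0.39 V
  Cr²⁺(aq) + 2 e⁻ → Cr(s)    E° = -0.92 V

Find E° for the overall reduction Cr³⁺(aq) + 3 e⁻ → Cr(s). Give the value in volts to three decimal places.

Adding the free-energy changes (−nFE°) of the two steps gives −n₃FE°₃ = −n₁FE°₁ − n₂FE°₂.
E°₃ = (1×-0.39 + 2×-0.92) / 3 = (-2.230) / 3 = -0.743 V.
E° values themselves are not directly additive — weighting by electron count is essential.

-0.743 V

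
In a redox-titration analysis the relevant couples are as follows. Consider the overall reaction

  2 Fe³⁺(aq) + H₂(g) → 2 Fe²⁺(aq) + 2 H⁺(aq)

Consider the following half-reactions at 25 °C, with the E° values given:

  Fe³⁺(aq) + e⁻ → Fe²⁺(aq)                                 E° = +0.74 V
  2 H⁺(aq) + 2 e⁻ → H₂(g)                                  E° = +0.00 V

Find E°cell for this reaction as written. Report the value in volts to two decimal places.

+0.74 V

The Fe³⁺/Fe²⁺ couple has the higher reduction potential, so it is the cathode; H⁺/H₂ is oxidised at the anode.
E°cell = E°(cathode) − E°(anode) = (+0.74) − (+0.00) = +0.74 V.
Since E°cell > 0, the reaction is spontaneous under standard conditions.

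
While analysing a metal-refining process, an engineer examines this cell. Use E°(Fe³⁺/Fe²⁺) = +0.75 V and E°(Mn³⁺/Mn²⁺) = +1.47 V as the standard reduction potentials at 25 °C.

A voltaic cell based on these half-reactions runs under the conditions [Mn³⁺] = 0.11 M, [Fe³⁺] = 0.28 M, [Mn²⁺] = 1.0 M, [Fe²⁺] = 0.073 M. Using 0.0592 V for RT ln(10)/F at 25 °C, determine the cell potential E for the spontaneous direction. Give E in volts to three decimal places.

+0.629 V

Mn³⁺/Mn²⁺ is the cathode (higher E°), Fe³⁺/Fe²⁺ the anode: E°cell = +1.47 − (+0.75) = +0.72 V, n = 1.
Overall: Mn³⁺(aq) + Fe²⁺(aq) → Mn²⁺(aq) + Fe³⁺(aq)
Q = [Mn²⁺]·[Fe³⁺] / ([Mn³⁺]·[Fe²⁺]); log Q = 1.542.
E = E° − (0.0592/n) log Q = +0.72 − (0.0592/1)(1.542) = +0.629 V.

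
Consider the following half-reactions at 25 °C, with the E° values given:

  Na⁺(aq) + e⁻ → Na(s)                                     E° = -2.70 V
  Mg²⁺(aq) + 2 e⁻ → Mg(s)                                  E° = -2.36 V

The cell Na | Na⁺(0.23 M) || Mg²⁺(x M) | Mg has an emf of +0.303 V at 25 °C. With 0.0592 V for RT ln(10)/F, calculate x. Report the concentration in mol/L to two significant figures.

Mg²⁺/Mg is the cathode, Na⁺/Na the anode: E°cell = +0.34 V, n = 2.
Overall reaction: Mg²⁺(aq) + 2 Na(s) → Mg(s) + 2 Na⁺(aq); Q = [Na⁺]^2/[Mg²⁺]^1.
From E = E° − (0.0592/n) log Q: log Q = (E° − E)·n/0.0592 = (+0.34 − (+0.303))·2/0.0592 = 1.2500.
So 1·log[Mg²⁺] = 2·log(0.23) − log Q = -1.2765 − (1.2500) = -2.5265; [Mg²⁺] = 10^(-2.5265) ≈ 0.0030 M.

0.0030 M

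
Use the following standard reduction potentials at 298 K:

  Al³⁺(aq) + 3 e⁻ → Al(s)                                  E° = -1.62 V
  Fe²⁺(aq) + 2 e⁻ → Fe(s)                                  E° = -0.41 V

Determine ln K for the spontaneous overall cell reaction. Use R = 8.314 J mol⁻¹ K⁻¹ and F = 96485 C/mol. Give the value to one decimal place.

282.7

Cathode: Fe²⁺/Fe; anode: Al³⁺/Al. E°cell = (-0.41) − (-1.62) = +1.21 V, with n = 6.
ΔG° = −nFE° = −RT ln K, so ln K = nFE°/(RT) = (6)(96485)(+1.21) / ((8.314)(298)) = 282.729.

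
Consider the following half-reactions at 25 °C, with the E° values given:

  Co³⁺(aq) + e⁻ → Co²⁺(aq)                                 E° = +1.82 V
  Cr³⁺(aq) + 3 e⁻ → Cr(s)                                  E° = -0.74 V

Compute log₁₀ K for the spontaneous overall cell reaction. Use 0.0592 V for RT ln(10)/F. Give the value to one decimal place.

129.7

Cathode: Co³⁺/Co²⁺; anode: Cr³⁺/Cr. E°cell = +2.56 V, n = 3.
log K = nE°cell / 0.0592 = (3)(+2.56) / 0.0592 = 129.7.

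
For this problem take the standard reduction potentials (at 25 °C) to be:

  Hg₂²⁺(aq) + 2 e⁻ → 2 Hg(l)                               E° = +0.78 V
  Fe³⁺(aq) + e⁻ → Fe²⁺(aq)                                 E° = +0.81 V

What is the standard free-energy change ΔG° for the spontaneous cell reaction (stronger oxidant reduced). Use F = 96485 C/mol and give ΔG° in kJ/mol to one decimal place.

Fe³⁺/Fe²⁺ (E° = +0.81 V) is the cathode; Hg₂²⁺/Hg (E° = +0.78 V) is the anode, so E°cell = +0.03 V.
Balancing electrons gives n = 2 (lcm of 1 and 2).
ΔG° = −nFE° = −(2)(96485)(+0.03) = -5,789 J = -5.8 kJ/mol.

-5.8 kJ/mol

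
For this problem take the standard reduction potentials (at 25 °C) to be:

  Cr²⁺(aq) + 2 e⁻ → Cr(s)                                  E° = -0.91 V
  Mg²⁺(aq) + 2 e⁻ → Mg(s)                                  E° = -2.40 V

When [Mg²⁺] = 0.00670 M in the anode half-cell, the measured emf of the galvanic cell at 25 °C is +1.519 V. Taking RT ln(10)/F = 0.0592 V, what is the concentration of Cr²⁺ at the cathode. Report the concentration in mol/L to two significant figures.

Cr²⁺/Cr is the cathode, Mg²⁺/Mg the anode: E°cell = +1.49 V, n = 2.
Overall reaction: Cr²⁺(aq) + Mg(s) → Cr(s) + Mg²⁺(aq); Q = [Mg²⁺]^1/[Cr²⁺]^1.
From E = E° − (0.0592/n) log Q: log Q = (E° − E)·n/0.0592 = (+1.49 − (+1.519))·2/0.0592 = -0.9797.
So 1·log[Cr²⁺] = 1·log(0.0067) − log Q = -2.1739 − (-0.9797) = -1.1942; [Cr²⁺] = 10^(-1.1942) ≈ 0.064 M.

0.064 M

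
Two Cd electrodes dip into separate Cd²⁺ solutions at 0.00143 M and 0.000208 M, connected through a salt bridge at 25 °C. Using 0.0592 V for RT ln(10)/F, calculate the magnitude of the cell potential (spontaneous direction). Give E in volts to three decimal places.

For a concentration cell E°cell = 0. The 0.00143 M side is the cathode (reduction is favoured where [Cd²⁺] is higher).
With n = 2, E = −(0.0592/2) log([Cd²⁺]ₐₙ/[Cd²⁺]꜀ₐₜ) = −(0.0592/2) log(0.000208/0.00143) = −(0.0592/2)(-0.837) = +0.025 V.

+0.025 V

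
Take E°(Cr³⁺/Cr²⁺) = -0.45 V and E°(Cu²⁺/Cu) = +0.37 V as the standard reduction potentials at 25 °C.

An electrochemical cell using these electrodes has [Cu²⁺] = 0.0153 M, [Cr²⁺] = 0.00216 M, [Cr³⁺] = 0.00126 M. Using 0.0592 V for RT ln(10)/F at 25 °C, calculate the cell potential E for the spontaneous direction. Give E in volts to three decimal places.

+0.780 V

Cu²⁺/Cu is the cathode (higher E°), Cr³⁺/Cr²⁺ the anode: E°cell = +0.37 − (-0.45) = +0.82 V, n = 2.
Overall: Cu²⁺(aq) + 2 Cr²⁺(aq) → Cu(s) + 2 Cr³⁺(aq)
Q = [Cr³⁺]^2 / ([Cu²⁺]·[Cr²⁺]^2); log Q = 1.347.
E = E° − (0.0592/n) log Q = +0.82 − (0.0592/2)(1.347) = +0.780 V.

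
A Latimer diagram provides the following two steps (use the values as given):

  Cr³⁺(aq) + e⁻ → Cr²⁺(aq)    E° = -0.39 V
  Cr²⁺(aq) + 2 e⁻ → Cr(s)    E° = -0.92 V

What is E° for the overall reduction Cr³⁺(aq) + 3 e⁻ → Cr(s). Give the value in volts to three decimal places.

Since ΔG° = −nFE° is additive over sequential reductions, n₃E°₃ = n₁E°₁ + n₂E°₂.
E°₃ = (1×-0.39 + 2×-0.92) / 3 = (-2.230) / 3 = -0.743 V.
E° values themselves are not directly additive — weighting by electron count is essential.

-0.743 V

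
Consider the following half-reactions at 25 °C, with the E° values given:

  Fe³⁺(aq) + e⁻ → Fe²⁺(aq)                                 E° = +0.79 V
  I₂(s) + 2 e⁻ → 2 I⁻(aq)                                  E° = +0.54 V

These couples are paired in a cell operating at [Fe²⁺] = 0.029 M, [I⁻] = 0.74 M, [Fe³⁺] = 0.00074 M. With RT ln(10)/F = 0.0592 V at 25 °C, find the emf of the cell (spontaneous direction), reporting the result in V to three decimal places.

+0.148 V

Fe³⁺/Fe²⁺ is the cathode (higher E°), I₂/I⁻ the anode: E°cell = +0.79 − (+0.54) = +0.25 V, n = 2.
Overall: 2 Fe³⁺(aq) + 2 I⁻(aq) → 2 Fe²⁺(aq) + I₂(s)
Q = [Fe²⁺]^2 / ([Fe³⁺]^2·[I⁻]^2); log Q = 3.448.
E = E° − (0.0592/n) log Q = +0.25 − (0.0592/2)(3.448) = +0.148 V.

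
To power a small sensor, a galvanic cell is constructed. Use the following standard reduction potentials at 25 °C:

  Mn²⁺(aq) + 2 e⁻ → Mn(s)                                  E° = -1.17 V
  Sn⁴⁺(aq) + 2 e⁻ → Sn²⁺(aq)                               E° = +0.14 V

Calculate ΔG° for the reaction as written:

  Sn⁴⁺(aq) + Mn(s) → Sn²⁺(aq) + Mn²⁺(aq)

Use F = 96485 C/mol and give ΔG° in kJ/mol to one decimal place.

As written, Sn⁴⁺/Sn²⁺ is reduced (cathode) and Mn²⁺/Mn is oxidised (anode), so E°cell = (+0.14) − (-1.17) = +1.31 V.
Balancing electrons gives n = 2.
ΔG° = −nFE° = −(2)(96485)(+1.31) = -252,791 J = -252.8 kJ/mol.

-252.8 kJ/mol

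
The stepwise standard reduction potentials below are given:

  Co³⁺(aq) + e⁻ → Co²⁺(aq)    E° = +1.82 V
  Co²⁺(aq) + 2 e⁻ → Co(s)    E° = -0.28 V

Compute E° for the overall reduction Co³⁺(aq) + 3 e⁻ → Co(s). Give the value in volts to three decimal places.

Adding the free-energy changes (−nFE°) of the two steps gives −n₃FE°₃ = −n₁FE°₁ − n₂FE°₂.
E°₃ = (1×+1.82 + 2×-0.28) / 3 = (+1.260) / 3 = +0.420 V.

+0.420 V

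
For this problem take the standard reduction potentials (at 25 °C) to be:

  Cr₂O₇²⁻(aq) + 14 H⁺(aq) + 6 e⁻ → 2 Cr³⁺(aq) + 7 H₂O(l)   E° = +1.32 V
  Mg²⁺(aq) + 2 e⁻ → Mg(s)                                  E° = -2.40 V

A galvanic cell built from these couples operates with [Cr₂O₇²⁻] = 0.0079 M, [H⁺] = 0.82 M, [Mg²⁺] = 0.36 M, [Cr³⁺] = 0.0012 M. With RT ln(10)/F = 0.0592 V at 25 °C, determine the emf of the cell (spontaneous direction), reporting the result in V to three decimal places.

+3.758 V

Cr₂O₇²⁻/Cr³⁺ is the cathode (higher E°), Mg²⁺/Mg the anode: E°cell = +1.32 − (-2.40) = +3.72 V, n = 6.
Overall: Cr₂O₇²⁻(aq) + 14 H⁺(aq) + 3 Mg(s) → 2 Cr³⁺(aq) + 7 H₂O(l) + 3 Mg²⁺(aq)
Q = [Cr³⁺]^2·[Mg²⁺]^3 / ([Cr₂O₇²⁻]·[H⁺]^14); log Q = -3.864.
E = E° − (0.0592/n) log Q = +3.72 − (0.0592/6)(-3.864) = +3.758 V.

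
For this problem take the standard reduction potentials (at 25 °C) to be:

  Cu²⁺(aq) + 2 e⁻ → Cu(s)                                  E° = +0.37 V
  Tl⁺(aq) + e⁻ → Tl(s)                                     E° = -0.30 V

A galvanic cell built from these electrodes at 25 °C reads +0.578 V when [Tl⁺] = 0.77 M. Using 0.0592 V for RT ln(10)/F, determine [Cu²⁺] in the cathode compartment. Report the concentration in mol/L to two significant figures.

0.00046 M

Cu²⁺/Cu is the cathode, Tl⁺/Tl the anode: E°cell = +0.67 V, n = 2.
Overall reaction: Cu²⁺(aq) + 2 Tl(s) → Cu(s) + 2 Tl⁺(aq); Q = [Tl⁺]^2/[Cu²⁺]^1.
From E = E° − (0.0592/n) log Q: log Q = (E° − E)·n/0.0592 = (+0.67 − (+0.578))·2/0.0592 = 3.1081.
So 1·log[Cu²⁺] = 2·log(0.77) − log Q = -0.2270 − (3.1081) = -3.3351; [Cu²⁺] = 10^(-3.3351) ≈ 0.00046 M.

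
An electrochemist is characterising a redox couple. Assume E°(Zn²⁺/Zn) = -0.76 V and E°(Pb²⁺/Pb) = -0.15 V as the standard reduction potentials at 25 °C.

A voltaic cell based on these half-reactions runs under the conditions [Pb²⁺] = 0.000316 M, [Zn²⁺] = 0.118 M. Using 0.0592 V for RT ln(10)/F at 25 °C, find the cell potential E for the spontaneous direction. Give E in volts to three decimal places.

Pb²⁺/Pb is the cathode (higher E°), Zn²⁺/Zn the anode: E°cell = -0.15 − (-0.76) = +0.61 V, n = 2.
Overall: Pb²⁺(aq) + Zn(s) → Pb(s) + Zn²⁺(aq)
Q = [Zn²⁺] / ([Pb²⁺]); log Q = 2.572.
E = E° − (0.0592/n) log Q = +0.61 − (0.0592/2)(2.572) = +0.534 V.

+0.534 V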